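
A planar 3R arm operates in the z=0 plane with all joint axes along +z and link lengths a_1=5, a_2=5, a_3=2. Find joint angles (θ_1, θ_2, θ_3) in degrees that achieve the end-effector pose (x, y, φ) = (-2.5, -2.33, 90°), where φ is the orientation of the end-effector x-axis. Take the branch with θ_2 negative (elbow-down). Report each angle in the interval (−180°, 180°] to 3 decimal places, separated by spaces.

-60.000 -120.001 -89.999

wrist centre = target − a_3·(cos φ, sin φ) = (-2.5000, -4.3300)
cos θ_2 = (24.9989−5²−5²)/(2·5·5) = -0.5000; θ_2 = -120.0015° (elbow-down)
β = atan2(-4.3300,-2.5000) = -120.0007°; ψ = atan2(-4.3301,2.4999) = -60.0007°
θ_1 = β − ψ = -60.0000°
θ_3 = φ − θ_1 − θ_2 = -89.9985° (wrapped to (-180°,180°])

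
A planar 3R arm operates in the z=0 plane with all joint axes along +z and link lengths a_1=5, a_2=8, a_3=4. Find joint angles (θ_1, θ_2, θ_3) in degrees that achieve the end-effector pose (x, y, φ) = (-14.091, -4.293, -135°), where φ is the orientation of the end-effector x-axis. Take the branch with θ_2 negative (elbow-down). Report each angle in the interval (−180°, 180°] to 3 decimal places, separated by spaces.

wrist centre = target − a_3·(cos φ, sin φ) = (-11.2626, -1.4646)
cos θ_2 = (128.9905−5²−8²)/(2·5·8) = 0.4999; θ_2 = -60.0078° (elbow-down)
β = atan2(-1.4646,-11.2626) = -172.5909°; ψ = atan2(-6.9288,8.9991) = -37.5942°
θ_1 = β − ψ = -134.9967°
θ_3 = φ − θ_1 − θ_2 = 60.0045° (wrapped to (-180°,180°])

-134.997 -60.008 60.005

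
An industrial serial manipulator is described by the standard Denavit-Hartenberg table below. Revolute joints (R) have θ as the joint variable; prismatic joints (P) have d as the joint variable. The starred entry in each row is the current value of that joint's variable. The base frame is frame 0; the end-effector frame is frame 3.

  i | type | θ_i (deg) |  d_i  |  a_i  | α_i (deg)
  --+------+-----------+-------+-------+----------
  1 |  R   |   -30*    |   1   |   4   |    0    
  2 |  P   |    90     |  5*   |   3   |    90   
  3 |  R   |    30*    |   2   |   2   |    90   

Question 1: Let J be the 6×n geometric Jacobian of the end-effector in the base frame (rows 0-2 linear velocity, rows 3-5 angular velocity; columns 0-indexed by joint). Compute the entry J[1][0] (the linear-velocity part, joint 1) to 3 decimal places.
7.562

axis z_0 = ẑ; lever o_n−o_0 = (7.5622,1.0981,7.0000)
cross product → J_v[:, 0] = (-1.0981,7.5622,0.0000)
J_ω[:, 0] = z_0
entry J[1][0] = 7.5622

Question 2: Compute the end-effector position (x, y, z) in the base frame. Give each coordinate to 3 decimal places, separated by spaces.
7.562 1.098 7.000

after link 1: o_1 = (3.4641, -2.0000, 1.0000)
after link 2: o_2 = (4.9641, 0.5981, 6.0000)
after link 3: o_3 = (7.5622, 1.0981, 7.0000)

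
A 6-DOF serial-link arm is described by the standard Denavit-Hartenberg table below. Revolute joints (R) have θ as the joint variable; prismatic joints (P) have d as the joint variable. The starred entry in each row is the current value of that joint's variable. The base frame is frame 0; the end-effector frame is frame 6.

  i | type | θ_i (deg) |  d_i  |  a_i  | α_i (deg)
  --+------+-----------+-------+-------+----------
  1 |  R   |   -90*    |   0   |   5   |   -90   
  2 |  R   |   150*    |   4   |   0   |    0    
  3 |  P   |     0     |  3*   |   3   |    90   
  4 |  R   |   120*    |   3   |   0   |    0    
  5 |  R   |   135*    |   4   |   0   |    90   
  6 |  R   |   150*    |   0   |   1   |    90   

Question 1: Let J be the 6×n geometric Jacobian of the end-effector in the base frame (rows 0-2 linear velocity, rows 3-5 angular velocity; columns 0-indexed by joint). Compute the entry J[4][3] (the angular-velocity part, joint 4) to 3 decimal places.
axis z_3 = (0.0000,-0.5000,-0.8660); lever o_n−o_3 = (0.8365,-3.5559,-6.6073)
cross product → J_v[:, 3] = (0.2241,-0.7244,0.4183)
J_ω[:, 3] = z_3
entry J[4][3] = -0.5000

-0.500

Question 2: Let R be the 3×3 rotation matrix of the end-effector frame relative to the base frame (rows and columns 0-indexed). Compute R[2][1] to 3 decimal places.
End-effector y-axis (col 1 of R) = (0.2588,-0.8365,0.4830)
R[2][1] = 0.4830

0.483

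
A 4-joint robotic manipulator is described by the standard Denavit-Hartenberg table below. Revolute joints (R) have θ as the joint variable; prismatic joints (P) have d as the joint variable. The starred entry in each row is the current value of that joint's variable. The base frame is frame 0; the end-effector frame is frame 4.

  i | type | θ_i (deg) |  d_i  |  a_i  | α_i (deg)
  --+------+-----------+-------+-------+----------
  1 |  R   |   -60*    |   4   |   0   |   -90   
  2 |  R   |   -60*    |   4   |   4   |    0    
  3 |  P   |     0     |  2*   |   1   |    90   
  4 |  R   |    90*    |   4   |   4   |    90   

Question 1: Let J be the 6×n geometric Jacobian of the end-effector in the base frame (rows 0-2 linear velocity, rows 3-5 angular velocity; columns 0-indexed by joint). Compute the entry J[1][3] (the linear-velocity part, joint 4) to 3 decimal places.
1.732

axis z_3 = (-0.4330,0.7500,0.5000); lever o_n−o_3 = (1.7321,5.0000,2.0000)
cross product → J_v[:, 3] = (-1.0000,1.7321,-3.4641)
J_ω[:, 3] = z_3
entry J[1][3] = 1.7321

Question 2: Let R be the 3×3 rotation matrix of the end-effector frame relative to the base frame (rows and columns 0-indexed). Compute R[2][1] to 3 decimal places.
0.500

End-effector y-axis (col 1 of R) = (-0.4330,0.7500,0.5000)
R[2][1] = 0.5000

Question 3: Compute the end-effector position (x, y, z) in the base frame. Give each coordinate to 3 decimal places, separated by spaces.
8.178 5.835 10.330

after link 1: o_1 = (0.0000, 0.0000, 4.0000)
after link 2: o_2 = (4.4641, 0.2679, 7.4641)
after link 3: o_3 = (6.4462, 0.8349, 8.3301)
after link 4: o_4 = (8.1782, 5.8349, 10.3301)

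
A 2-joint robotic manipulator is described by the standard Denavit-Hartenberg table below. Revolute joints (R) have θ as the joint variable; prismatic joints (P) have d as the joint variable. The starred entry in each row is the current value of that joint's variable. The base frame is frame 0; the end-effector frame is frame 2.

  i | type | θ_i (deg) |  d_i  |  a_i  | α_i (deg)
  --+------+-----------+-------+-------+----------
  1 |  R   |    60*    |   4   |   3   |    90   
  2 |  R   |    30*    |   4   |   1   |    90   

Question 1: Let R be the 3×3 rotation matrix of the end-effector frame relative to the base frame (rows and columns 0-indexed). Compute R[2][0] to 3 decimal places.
0.500

End-effector x-axis (col 0 of R) = (0.4330,0.7500,0.5000)
R[2][0] = 0.5000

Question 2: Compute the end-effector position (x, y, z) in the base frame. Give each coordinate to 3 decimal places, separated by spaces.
after link 1: o_1 = (1.5000, 2.5981, 4.0000)
after link 2: o_2 = (5.3971, 1.3481, 4.5000)

5.397 1.348 4.500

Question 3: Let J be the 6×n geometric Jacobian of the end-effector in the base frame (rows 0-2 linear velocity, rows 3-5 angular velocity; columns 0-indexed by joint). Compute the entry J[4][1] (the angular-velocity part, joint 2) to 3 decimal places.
-0.500

axis z_1 = (0.8660,-0.5000,0.0000); lever o_n−o_1 = (3.8971,-1.2500,0.5000)
cross product → J_v[:, 1] = (-0.2500,-0.4330,0.8660)
J_ω[:, 1] = z_1
entry J[4][1] = -0.5000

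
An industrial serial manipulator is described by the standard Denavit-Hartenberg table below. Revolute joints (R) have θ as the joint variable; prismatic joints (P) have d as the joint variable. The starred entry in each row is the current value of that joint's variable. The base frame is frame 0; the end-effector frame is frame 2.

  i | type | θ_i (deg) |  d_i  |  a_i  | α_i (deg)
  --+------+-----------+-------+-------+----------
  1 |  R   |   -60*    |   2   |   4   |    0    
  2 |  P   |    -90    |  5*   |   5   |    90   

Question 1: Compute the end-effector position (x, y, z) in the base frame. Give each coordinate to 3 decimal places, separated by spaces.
-2.330 -5.964 7.000

after link 1: o_1 = (2.0000, -3.4641, 2.0000)
after link 2: o_2 = (-2.3301, -5.9641, 7.0000)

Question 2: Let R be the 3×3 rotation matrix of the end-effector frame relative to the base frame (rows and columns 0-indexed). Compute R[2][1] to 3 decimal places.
End-effector y-axis (col 1 of R) = (0.0000,-0.0000,1.0000)
R[2][1] = 1.0000

1.000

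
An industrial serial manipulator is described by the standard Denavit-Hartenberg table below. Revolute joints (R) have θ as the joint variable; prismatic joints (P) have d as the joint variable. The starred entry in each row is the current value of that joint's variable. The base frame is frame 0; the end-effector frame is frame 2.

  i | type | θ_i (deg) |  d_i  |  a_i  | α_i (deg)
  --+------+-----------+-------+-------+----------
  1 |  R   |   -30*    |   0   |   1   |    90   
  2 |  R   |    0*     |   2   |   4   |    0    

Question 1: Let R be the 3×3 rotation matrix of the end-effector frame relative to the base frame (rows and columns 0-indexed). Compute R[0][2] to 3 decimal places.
-0.500

End-effector z-axis (col 2 of R) = (-0.5000,-0.8660,0.0000)
R[0][2] = -0.5000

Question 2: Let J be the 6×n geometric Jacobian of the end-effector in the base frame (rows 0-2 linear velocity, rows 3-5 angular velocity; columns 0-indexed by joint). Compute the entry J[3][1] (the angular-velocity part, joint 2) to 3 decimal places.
-0.500

axis z_1 = (-0.5000,-0.8660,0.0000); lever o_n−o_1 = (2.4641,-3.7321,0.0000)
cross product → J_v[:, 1] = (0.0000,0.0000,4.0000)
J_ω[:, 1] = z_1
entry J[3][1] = -0.5000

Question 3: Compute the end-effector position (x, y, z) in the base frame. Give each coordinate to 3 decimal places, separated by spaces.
3.330 -4.232 0.000

after link 1: o_1 = (0.8660, -0.5000, 0.0000)
after link 2: o_2 = (3.3301, -4.2321, 0.0000)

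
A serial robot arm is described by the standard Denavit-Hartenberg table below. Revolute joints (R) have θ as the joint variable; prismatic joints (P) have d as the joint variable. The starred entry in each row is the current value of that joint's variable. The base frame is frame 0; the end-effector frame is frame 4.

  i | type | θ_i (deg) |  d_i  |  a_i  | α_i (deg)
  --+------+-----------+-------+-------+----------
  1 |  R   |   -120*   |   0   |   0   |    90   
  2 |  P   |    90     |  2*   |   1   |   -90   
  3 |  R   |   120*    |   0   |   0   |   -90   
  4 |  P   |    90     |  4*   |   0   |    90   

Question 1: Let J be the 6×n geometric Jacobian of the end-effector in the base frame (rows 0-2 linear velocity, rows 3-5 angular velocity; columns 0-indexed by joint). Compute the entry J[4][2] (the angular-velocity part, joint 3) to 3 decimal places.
0.866

axis z_2 = (0.5000,0.8660,0.0000); lever o_n−o_2 = (-1.7321,1.0000,-3.4641)
cross product → J_v[:, 2] = (-3.0000,1.7321,2.0000)
J_ω[:, 2] = z_2
entry J[4][2] = 0.8660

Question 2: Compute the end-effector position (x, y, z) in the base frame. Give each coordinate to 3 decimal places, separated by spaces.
after link 1: o_1 = (0.0000, 0.0000, 0.0000)
after link 2: o_2 = (-1.7321, 1.0000, 1.0000)
after link 3: o_3 = (-1.7321, 1.0000, 1.0000)
after link 4: o_4 = (-3.4641, 2.0000, -2.4641)

-3.464 2.000 -2.464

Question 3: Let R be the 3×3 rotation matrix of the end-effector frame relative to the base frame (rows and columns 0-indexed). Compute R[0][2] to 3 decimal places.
End-effector z-axis (col 2 of R) = (0.7500,-0.4330,-0.5000)
R[0][2] = 0.7500

0.750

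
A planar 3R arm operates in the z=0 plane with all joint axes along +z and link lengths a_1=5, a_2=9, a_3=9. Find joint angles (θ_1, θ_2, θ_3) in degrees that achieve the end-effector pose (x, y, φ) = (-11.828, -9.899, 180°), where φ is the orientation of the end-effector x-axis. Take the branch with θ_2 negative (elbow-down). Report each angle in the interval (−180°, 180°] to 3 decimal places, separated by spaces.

wrist centre = target − a_3·(cos φ, sin φ) = (-2.8280, -9.8990)
cos θ_2 = (105.9878−5²−9²)/(2·5·9) = -0.0001; θ_2 = -90.0078° (elbow-down)
β = atan2(-9.8990,-2.8280) = -105.9439°; ψ = atan2(-9.0000,4.9988) = -60.9513°
θ_1 = β − ψ = -44.9925°
θ_3 = φ − θ_1 − θ_2 = -44.9997° (wrapped to (-180°,180°])

-44.993 -90.008 -45.000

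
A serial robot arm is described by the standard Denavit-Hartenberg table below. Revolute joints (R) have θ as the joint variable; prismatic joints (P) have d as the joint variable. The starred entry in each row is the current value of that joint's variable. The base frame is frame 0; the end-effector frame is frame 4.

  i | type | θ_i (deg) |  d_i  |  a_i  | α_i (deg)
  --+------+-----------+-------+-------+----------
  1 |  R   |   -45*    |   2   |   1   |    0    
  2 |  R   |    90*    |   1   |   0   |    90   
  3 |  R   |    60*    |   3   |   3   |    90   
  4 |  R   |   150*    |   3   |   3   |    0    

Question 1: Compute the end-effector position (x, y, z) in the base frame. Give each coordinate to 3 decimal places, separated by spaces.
after link 1: o_1 = (0.7071, -0.7071, 2.0000)
after link 2: o_2 = (0.7071, -0.7071, 3.0000)
after link 3: o_3 = (3.8891, -1.7678, 5.5981)
after link 4: o_4 = (5.8683, -1.9099, 1.8481)

5.868 -1.910 1.848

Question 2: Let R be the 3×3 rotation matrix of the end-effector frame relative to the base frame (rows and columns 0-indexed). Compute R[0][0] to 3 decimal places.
End-effector x-axis (col 0 of R) = (0.0474,-0.6597,-0.7500)
R[0][0] = 0.0474

0.047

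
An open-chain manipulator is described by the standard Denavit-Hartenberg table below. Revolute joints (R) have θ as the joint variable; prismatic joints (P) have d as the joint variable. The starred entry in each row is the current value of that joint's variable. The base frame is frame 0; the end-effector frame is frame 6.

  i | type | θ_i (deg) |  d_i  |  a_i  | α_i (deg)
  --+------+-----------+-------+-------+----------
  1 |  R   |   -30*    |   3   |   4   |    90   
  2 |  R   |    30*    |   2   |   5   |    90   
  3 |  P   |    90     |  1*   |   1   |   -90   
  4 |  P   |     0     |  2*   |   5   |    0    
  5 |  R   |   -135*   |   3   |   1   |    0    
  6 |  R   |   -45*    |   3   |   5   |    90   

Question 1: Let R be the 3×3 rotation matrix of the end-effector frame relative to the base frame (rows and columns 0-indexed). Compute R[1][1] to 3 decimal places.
End-effector y-axis (col 1 of R) = (-0.7500,0.4330,-0.5000)
R[1][1] = 0.4330

0.433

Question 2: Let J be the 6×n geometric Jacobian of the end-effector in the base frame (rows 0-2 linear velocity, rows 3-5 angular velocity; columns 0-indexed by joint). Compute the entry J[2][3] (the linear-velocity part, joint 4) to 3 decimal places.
prismatic axis z_3 = (-0.7500,0.4330,-0.5000)
J_v[:, 3] = z_3; J_ω[:, 3] = (0,0,0)
entry J[2][3] = -0.5000

-0.500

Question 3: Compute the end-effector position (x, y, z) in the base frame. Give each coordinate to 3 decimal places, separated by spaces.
0.807 -3.113 0.022

after link 1: o_1 = (3.4641, -2.0000, 3.0000)
after link 2: o_2 = (6.2141, -5.8971, 5.5000)
after link 3: o_3 = (6.1471, -7.0131, 4.6340)
after link 4: o_4 = (2.1471, -10.4772, 3.6340)
after link 5: o_5 = (0.5569, -8.7426, 1.5216)
after link 6: o_6 = (0.8069, -3.1134, 0.0216)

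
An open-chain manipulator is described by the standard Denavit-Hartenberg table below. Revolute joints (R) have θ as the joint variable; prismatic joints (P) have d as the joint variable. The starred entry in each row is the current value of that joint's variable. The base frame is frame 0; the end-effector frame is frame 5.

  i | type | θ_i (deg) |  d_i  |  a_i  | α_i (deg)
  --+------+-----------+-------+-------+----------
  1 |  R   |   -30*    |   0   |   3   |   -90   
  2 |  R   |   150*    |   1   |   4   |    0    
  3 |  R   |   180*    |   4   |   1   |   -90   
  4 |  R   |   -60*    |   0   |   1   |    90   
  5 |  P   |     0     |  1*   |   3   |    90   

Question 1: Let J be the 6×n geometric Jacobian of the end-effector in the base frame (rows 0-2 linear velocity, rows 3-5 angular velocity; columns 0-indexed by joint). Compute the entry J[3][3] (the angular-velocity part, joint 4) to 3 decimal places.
0.433

axis z_3 = (0.4330,-0.2500,-0.8660); lever o_n−o_3 = (2.8325,2.9420,0.5670)
cross product → J_v[:, 3] = (2.4061,-2.6986,1.9821)
J_ω[:, 3] = z_3
entry J[3][3] = 0.4330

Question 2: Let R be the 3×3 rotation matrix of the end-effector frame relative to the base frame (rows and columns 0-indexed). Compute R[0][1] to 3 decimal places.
-0.400

End-effector y-axis (col 1 of R) = (-0.3995,0.8080,-0.4330)
R[0][1] = -0.3995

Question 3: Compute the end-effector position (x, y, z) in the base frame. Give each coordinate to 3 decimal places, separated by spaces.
5.681 7.071 -0.933

after link 1: o_1 = (2.5981, -1.5000, 0.0000)
after link 2: o_2 = (0.0981, 1.0981, -2.0000)
after link 3: o_3 = (2.8481, 4.1292, -1.5000)
after link 4: o_4 = (3.6561, 4.6627, -1.2500)
after link 5: o_5 = (5.6806, 7.0712, -0.9330)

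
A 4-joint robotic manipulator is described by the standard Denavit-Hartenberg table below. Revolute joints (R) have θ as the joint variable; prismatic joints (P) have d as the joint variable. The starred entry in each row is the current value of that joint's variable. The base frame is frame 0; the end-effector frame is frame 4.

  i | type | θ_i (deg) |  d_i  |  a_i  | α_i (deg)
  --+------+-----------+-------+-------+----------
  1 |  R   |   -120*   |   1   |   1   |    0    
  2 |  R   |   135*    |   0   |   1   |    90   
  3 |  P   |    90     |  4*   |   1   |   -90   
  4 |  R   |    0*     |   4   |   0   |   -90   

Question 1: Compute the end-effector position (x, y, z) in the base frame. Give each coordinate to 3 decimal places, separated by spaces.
-2.363 -5.506 2.000

after link 1: o_1 = (-0.5000, -0.8660, 1.0000)
after link 2: o_2 = (0.4659, -0.6072, 1.0000)
after link 3: o_3 = (1.5012, -4.4709, 2.0000)
after link 4: o_4 = (-2.3625, -5.5062, 2.0000)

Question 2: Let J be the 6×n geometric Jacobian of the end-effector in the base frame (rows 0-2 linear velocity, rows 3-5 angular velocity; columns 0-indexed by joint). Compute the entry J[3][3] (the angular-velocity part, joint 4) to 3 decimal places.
axis z_3 = (-0.9659,-0.2588,0.0000); lever o_n−o_3 = (-3.8637,-1.0353,0.0000)
cross product → J_v[:, 3] = (-0.0000,0.0000,0.0000)
J_ω[:, 3] = z_3
entry J[3][3] = -0.9659

-0.966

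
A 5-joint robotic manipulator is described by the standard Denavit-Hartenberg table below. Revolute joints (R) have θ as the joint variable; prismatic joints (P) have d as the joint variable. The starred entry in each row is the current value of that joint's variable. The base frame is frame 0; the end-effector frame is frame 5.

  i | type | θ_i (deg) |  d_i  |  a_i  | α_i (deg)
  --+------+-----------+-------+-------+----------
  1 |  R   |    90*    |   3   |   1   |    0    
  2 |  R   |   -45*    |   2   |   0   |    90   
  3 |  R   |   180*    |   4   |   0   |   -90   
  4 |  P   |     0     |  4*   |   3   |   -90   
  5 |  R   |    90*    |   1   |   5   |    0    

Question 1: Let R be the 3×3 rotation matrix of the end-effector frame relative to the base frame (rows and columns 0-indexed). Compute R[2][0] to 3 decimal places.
1.000

End-effector x-axis (col 0 of R) = (-0.0000,0.0000,1.0000)
R[2][0] = 1.0000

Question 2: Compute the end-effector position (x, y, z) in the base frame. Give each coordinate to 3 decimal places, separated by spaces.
-0.000 -3.243 6.000

after link 1: o_1 = (0.0000, 1.0000, 3.0000)
after link 2: o_2 = (0.0000, 1.0000, 5.0000)
after link 3: o_3 = (2.8284, -1.8284, 5.0000)
after link 4: o_4 = (0.7071, -3.9497, 1.0000)
after link 5: o_5 = (-0.0000, -3.2426, 6.0000)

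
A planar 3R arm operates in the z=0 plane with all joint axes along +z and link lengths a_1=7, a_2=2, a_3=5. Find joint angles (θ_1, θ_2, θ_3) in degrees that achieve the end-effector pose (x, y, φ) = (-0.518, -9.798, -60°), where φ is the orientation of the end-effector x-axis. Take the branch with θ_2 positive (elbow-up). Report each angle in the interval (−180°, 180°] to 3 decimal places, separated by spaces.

wrist centre = target − a_3·(cos φ, sin φ) = (-3.0180, -5.4679)
cos θ_2 = (39.0060−7²−2²)/(2·7·2) = -0.4998; θ_2 = 119.9859° (elbow-up)
β = atan2(-5.4679,-3.0180) = -118.8966°; ψ = atan2(1.7323,6.0004) = 16.1032°
θ_1 = β − ψ = -134.9998°
θ_3 = φ − θ_1 − θ_2 = -44.9862° (wrapped to (-180°,180°])

-135.000 119.986 -44.986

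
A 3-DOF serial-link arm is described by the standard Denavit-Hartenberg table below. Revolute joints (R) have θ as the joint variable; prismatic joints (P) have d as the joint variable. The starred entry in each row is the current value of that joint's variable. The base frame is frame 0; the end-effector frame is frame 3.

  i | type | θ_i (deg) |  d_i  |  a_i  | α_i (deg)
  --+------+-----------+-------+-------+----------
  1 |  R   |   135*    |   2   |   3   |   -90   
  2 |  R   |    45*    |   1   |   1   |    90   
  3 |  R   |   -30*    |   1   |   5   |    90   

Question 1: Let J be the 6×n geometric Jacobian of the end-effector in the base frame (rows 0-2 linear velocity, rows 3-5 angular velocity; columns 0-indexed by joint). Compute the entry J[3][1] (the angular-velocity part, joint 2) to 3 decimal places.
axis z_1 = (-0.7071,-0.7071,0.0000); lever o_n−o_1 = (-2.1044,4.2257,-3.0619)
cross product → J_v[:, 1] = (2.1651,-2.1651,-4.4761)
J_ω[:, 1] = z_1
entry J[3][1] = -0.7071

-0.707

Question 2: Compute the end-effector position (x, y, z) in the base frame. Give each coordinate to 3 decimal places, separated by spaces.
-4.226 6.347 -1.062

after link 1: o_1 = (-2.1213, 2.1213, 2.0000)
after link 2: o_2 = (-3.3284, 1.9142, 1.2929)
after link 3: o_3 = (-4.2257, 6.3470, -1.0619)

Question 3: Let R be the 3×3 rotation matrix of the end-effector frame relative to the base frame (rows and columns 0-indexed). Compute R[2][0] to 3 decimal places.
-0.612

End-effector x-axis (col 0 of R) = (-0.0795,0.7866,-0.6124)
R[2][0] = -0.6124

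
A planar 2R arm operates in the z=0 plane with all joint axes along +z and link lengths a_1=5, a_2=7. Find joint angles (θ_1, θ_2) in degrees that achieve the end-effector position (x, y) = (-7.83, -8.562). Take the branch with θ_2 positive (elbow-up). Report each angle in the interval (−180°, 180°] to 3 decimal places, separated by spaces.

-150.005 30.008

cos θ_2 = (134.6167−5²−7²)/(2·5·7) = 0.8660; θ_2 = 30.0082° (elbow-up)
β = atan2(-8.5620,-7.8300) = -132.4431°; ψ = atan2(3.5009,11.0617) = 17.5619°
θ_1 = β − ψ = -150.0050°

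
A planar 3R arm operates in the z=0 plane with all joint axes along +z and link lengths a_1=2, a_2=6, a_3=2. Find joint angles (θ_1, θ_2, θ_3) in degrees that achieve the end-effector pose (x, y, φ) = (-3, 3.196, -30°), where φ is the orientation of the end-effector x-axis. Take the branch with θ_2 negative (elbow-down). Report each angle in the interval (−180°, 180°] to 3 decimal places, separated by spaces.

wrist centre = target − a_3·(cos φ, sin φ) = (-4.7321, 4.1960)
cos θ_2 = (39.9987−2²−6²)/(2·2·6) = -0.0001; θ_2 = -90.0031° (elbow-down)
β = atan2(4.1960,-4.7321) = 138.4360°; ψ = atan2(-6.0000,1.9997) = -71.5678°
θ_1 = β − ψ = 210.0038°
θ_3 = φ − θ_1 − θ_2 = -150.0007° (wrapped to (-180°,180°])

-149.996 -90.003 -150.001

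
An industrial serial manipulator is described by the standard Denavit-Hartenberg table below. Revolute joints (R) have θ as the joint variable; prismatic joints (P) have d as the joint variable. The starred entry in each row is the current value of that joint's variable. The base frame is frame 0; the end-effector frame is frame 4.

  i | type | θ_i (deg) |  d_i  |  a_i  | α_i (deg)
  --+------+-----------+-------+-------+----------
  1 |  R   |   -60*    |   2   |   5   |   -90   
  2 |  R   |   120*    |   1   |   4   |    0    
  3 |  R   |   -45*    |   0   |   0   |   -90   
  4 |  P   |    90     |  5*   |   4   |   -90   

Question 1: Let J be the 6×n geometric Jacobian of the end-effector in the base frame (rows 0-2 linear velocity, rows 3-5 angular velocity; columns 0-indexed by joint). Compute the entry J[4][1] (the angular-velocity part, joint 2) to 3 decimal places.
axis z_1 = (0.8660,0.5000,0.0000); lever o_n−o_1 = (-6.0129,4.4146,-4.7582)
cross product → J_v[:, 1] = (-2.3791,4.1207,6.8296)
J_ω[:, 1] = z_1
entry J[4][1] = 0.5000

0.500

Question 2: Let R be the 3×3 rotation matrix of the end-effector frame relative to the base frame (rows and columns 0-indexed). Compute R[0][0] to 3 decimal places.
End-effector x-axis (col 0 of R) = (-0.8660,-0.5000,-0.0000)
R[0][0] = -0.8660

-0.866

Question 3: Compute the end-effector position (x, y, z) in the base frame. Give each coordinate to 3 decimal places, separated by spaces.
after link 1: o_1 = (2.5000, -4.3301, 2.0000)
after link 2: o_2 = (2.3660, -2.0981, -1.4641)
after link 3: o_3 = (2.3660, -2.0981, -1.4641)
after link 4: o_4 = (-3.5129, 0.0845, -2.7582)

-3.513 0.085 -2.758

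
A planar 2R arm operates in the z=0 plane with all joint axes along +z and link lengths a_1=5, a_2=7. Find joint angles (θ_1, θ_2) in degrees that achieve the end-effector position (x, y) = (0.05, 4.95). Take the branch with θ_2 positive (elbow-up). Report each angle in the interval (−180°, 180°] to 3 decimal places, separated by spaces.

cos θ_2 = (24.5050−5²−7²)/(2·5·7) = -0.7071; θ_2 = 134.9971° (elbow-up)
β = atan2(4.9500,0.0500) = 89.4213°; ψ = atan2(4.9500,0.0505) = 89.4155°
θ_1 = β − ψ = 0.0058°

0.006 134.997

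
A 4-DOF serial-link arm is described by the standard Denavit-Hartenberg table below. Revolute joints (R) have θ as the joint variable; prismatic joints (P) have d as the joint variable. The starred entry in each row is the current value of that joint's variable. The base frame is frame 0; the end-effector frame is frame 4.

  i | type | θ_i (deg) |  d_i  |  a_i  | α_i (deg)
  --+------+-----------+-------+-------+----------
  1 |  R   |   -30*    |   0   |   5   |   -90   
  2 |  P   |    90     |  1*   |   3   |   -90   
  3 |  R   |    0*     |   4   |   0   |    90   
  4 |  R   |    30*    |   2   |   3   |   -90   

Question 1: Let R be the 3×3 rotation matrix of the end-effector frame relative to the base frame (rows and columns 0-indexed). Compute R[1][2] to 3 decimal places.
End-effector z-axis (col 2 of R) = (-0.7500,0.4330,0.5000)
R[1][2] = 0.4330

0.433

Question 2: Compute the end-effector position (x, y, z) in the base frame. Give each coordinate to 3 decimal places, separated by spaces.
1.067 2.848 -5.598

after link 1: o_1 = (4.3301, -2.5000, 0.0000)
after link 2: o_2 = (4.8301, -1.6340, -3.0000)
after link 3: o_3 = (1.3660, 0.3660, -3.0000)
after link 4: o_4 = (1.0670, 2.8481, -5.5981)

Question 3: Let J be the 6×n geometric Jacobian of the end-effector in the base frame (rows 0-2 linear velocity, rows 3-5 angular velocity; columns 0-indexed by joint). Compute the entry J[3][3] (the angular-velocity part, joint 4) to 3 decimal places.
0.500

axis z_3 = (0.5000,0.8660,0.0000); lever o_n−o_3 = (-0.2990,2.4821,-2.5981)
cross product → J_v[:, 3] = (-2.2500,1.2990,1.5000)
J_ω[:, 3] = z_3
entry J[3][3] = 0.5000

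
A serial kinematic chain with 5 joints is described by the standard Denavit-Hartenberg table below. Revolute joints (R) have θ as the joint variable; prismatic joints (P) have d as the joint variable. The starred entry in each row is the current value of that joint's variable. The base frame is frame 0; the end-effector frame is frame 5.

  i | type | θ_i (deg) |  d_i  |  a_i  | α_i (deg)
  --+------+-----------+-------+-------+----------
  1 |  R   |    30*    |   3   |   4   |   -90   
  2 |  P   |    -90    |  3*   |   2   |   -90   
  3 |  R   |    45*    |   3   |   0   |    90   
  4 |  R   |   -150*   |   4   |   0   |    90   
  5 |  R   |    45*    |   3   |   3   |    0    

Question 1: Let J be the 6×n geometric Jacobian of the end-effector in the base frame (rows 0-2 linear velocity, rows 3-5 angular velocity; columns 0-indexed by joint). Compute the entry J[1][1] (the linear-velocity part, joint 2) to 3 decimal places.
0.866

prismatic axis z_1 = (-0.5000,0.8660,0.0000)
J_v[:, 1] = z_1; J_ω[:, 1] = (0,0,0)
entry J[1][1] = 0.8660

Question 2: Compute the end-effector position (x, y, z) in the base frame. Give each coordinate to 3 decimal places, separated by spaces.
2.550 12.659 6.969

after link 1: o_1 = (3.4641, 2.0000, 3.0000)
after link 2: o_2 = (1.9641, 4.5981, 5.0000)
after link 3: o_3 = (4.5622, 6.0981, 5.0000)
after link 4: o_4 = (3.1480, 8.5476, 7.8284)
after link 5: o_5 = (2.5496, 12.6589, 6.9687)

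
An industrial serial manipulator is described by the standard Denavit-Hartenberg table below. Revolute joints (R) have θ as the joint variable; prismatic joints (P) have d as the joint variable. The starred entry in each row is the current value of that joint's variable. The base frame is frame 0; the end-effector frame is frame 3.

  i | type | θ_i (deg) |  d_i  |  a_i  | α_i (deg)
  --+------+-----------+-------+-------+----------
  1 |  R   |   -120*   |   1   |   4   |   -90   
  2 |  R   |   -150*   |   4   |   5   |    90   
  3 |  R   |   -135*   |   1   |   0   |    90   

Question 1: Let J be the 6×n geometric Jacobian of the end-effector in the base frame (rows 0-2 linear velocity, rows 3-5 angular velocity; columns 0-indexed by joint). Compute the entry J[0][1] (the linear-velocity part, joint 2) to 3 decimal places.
axis z_1 = (0.8660,-0.5000,0.0000); lever o_n−o_1 = (5.8792,2.1830,1.6340)
cross product → J_v[:, 1] = (-0.8170,-1.4151,4.8301)
J_ω[:, 1] = z_1
entry J[0][1] = -0.8170

-0.817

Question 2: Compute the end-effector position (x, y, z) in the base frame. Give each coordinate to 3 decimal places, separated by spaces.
after link 1: o_1 = (-2.0000, -3.4641, 1.0000)
after link 2: o_2 = (3.6292, -1.7141, 3.5000)
after link 3: o_3 = (3.8792, -1.2811, 2.6340)

3.879 -1.281 2.634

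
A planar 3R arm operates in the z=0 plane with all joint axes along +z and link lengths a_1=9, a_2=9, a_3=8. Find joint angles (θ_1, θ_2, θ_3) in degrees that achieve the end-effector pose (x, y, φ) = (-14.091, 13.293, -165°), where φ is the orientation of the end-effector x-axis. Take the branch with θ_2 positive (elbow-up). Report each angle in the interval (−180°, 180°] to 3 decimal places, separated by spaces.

89.995 45.009 59.996

wrist centre = target − a_3·(cos φ, sin φ) = (-6.3636, 15.3636)
cos θ_2 = (276.5341−9²−9²)/(2·9·9) = 0.7070; θ_2 = 45.0086° (elbow-up)
β = atan2(15.3636,-6.3636) = 112.4994°; ψ = atan2(6.3649,15.3630) = 22.5043°
θ_1 = β − ψ = 89.9951°
θ_3 = φ − θ_1 − θ_2 = 59.9963° (wrapped to (-180°,180°])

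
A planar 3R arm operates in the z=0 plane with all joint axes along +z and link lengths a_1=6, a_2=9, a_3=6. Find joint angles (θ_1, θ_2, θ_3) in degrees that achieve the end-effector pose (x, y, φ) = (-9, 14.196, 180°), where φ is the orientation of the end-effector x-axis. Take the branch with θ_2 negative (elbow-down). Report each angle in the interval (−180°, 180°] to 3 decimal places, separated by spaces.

120.003 -30.005 90.002

wrist centre = target − a_3·(cos φ, sin φ) = (-3.0000, 14.1960)
cos θ_2 = (210.5264−6²−9²)/(2·6·9) = 0.8660; θ_2 = -30.0046° (elbow-down)
β = atan2(14.1960,-3.0000) = 101.9326°; ψ = atan2(-4.5006,13.7939) = -18.0703°
θ_1 = β − ψ = 120.0029°
θ_3 = φ − θ_1 − θ_2 = 90.0017° (wrapped to (-180°,180°])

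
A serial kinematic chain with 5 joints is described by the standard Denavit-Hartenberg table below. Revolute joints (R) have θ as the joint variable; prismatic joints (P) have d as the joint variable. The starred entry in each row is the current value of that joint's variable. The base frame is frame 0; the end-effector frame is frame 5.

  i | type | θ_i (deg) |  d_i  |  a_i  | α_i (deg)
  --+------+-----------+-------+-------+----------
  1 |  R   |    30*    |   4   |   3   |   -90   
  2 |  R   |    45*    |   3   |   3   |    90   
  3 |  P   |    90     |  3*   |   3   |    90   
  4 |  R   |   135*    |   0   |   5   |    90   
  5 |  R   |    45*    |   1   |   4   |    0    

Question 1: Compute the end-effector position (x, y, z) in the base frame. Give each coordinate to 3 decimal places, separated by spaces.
after link 1: o_1 = (2.5981, 1.5000, 4.0000)
after link 2: o_2 = (2.9352, 5.1587, 1.8787)
after link 3: o_3 = (3.2723, 8.8175, 4.0000)
after link 4: o_4 = (7.2051, 7.0056, 6.5000)
after link 5: o_5 = (11.2414, 7.8430, 6.4142)

11.241 7.843 6.414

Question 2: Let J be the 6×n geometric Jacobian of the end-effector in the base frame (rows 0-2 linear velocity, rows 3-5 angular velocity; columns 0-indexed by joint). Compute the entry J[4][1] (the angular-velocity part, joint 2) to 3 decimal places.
0.866

axis z_1 = (-0.5000,0.8660,0.0000); lever o_n−o_1 = (8.6433,6.3430,2.4142)
cross product → J_v[:, 1] = (2.0908,1.2071,-10.6569)
J_ω[:, 1] = z_1
entry J[4][1] = 0.8660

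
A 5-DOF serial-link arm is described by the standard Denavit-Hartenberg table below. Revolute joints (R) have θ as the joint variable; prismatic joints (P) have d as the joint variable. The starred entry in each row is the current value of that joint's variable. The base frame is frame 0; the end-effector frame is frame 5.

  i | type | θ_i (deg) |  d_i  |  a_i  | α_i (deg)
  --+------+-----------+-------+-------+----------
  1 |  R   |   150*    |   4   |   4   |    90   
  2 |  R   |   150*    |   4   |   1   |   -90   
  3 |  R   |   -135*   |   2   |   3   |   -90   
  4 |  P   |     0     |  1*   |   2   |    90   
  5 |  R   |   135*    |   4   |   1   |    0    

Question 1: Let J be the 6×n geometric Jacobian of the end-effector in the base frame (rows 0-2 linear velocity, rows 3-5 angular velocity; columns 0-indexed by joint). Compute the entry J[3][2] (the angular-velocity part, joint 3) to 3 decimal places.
axis z_2 = (0.4330,-0.2500,-0.8660); lever o_n−o_2 = (3.3481,2.9660,-6.1104)
cross product → J_v[:, 2] = (4.0962,-0.2537,2.1213)
J_ω[:, 2] = z_2
entry J[3][2] = 0.4330

0.433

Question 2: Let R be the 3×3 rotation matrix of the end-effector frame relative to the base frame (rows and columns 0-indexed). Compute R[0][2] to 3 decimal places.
End-effector z-axis (col 2 of R) = (0.4330,-0.2500,-0.8660)
R[0][2] = 0.4330

0.433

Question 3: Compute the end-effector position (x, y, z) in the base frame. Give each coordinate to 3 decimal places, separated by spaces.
2.634 7.997 -1.610

after link 1: o_1 = (-3.4641, 2.0000, 4.0000)
after link 2: o_2 = (-0.7141, 5.0311, 4.5000)
after link 3: o_3 = (-0.3784, 7.2868, 1.7073)
after link 4: o_4 = (0.1519, 9.4301, 1.3537)
after link 5: o_5 = (2.6340, 7.9971, -1.6104)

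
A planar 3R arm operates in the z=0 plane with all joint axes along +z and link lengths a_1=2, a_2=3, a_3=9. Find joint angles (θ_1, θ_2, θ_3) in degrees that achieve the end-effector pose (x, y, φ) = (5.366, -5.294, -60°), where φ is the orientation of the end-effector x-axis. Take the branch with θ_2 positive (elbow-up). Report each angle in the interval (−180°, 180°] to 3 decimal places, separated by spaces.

wrist centre = target − a_3·(cos φ, sin φ) = (0.8660, 2.5002)
cos θ_2 = (7.0011−2²−3²)/(2·2·3) = -0.4999; θ_2 = 119.9939° (elbow-up)
β = atan2(2.5002,0.8660) = 70.8955°; ψ = atan2(2.5982,0.5003) = 79.1014°
θ_1 = β − ψ = -8.2059°
θ_3 = φ − θ_1 − θ_2 = -171.7881° (wrapped to (-180°,180°])

-8.206 119.994 -171.788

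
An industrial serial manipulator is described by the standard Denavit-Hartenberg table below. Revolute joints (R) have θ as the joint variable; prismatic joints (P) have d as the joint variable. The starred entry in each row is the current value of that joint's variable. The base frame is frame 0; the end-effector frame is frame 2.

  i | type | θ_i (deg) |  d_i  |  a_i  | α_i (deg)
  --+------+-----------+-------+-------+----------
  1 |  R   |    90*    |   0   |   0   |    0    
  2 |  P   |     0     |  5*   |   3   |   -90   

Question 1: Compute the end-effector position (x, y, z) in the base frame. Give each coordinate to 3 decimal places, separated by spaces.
after link 1: o_1 = (0.0000, 0.0000, 0.0000)
after link 2: o_2 = (0.0000, 3.0000, 5.0000)

0.000 3.000 5.000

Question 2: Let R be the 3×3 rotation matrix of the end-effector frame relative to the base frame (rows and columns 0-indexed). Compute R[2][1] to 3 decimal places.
-1.000

End-effector y-axis (col 1 of R) = (-0.0000,0.0000,-1.0000)
R[2][1] = -1.0000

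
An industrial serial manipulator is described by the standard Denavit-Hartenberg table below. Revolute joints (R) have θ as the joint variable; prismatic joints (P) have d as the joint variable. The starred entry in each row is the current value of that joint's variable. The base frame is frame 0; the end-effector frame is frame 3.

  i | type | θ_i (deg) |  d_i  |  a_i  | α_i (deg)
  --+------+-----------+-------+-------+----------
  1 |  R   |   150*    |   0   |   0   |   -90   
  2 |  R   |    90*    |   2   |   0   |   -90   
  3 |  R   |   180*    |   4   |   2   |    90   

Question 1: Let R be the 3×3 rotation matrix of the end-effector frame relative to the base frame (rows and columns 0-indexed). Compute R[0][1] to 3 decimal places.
0.866

End-effector y-axis (col 1 of R) = (0.8660,-0.5000,-0.0000)
R[0][1] = 0.8660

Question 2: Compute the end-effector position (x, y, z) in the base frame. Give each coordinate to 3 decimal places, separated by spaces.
2.464 -3.732 2.000

after link 1: o_1 = (0.0000, 0.0000, 0.0000)
after link 2: o_2 = (-1.0000, -1.7321, 0.0000)
after link 3: o_3 = (2.4641, -3.7321, 2.0000)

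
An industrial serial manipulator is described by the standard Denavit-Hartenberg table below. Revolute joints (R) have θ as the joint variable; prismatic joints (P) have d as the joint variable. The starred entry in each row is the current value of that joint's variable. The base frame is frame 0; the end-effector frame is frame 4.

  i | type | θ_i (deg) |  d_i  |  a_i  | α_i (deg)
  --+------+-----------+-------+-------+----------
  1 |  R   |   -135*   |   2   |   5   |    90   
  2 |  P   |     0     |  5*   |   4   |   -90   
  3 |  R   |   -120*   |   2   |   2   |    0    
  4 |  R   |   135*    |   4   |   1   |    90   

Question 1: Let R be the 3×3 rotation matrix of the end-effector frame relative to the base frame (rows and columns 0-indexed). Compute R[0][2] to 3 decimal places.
End-effector z-axis (col 2 of R) = (-0.8660,0.5000,0.0000)
R[0][2] = -0.8660

-0.866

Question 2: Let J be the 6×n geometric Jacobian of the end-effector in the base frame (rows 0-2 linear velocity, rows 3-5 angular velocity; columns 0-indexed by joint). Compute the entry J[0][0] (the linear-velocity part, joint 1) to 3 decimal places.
axis z_0 = ẑ; lever o_n−o_0 = (-10.9171,-1.7626,8.0000)
cross product → J_v[:, 0] = (1.7626,-10.9171,0.0000)
J_ω[:, 0] = z_0
entry J[0][0] = 1.7626

1.763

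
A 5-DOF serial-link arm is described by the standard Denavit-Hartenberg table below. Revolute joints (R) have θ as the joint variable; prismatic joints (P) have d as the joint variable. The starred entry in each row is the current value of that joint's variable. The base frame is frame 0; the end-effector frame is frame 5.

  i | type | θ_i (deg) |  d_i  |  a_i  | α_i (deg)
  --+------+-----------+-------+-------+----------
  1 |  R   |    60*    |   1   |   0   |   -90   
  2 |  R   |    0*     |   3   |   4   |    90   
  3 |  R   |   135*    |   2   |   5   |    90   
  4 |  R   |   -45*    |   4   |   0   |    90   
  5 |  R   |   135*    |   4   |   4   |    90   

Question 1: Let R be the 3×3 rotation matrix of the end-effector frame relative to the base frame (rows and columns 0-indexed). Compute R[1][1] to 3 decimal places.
End-effector y-axis (col 1 of R) = (0.6830,0.1830,-0.7071)
R[1][1] = 0.1830

0.183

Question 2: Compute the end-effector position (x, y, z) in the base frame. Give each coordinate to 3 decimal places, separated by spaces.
after link 1: o_1 = (0.0000, 0.0000, 1.0000)
after link 2: o_2 = (-0.5981, 4.9641, 1.0000)
after link 3: o_3 = (-5.4277, 3.6700, 3.0000)
after link 4: o_4 = (-6.4630, 7.5337, 3.0000)
after link 5: o_5 = (-2.5311, 11.5154, 2.1716)

-2.531 11.515 2.172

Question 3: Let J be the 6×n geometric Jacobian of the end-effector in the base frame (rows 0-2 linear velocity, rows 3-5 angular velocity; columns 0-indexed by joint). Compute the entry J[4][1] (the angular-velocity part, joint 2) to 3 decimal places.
axis z_1 = (-0.8660,0.5000,0.0000); lever o_n−o_1 = (-2.5311,11.5154,1.1716)
cross product → J_v[:, 1] = (0.5858,1.0146,-8.7071)
J_ω[:, 1] = z_1
entry J[4][1] = 0.5000

0.500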